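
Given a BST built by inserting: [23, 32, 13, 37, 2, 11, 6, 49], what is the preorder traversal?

Tree insertion order: [23, 32, 13, 37, 2, 11, 6, 49]
Tree (level-order array): [23, 13, 32, 2, None, None, 37, None, 11, None, 49, 6]
Preorder traversal: [23, 13, 2, 11, 6, 32, 37, 49]


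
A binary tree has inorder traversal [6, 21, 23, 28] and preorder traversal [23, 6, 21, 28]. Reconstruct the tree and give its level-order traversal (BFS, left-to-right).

Inorder:  [6, 21, 23, 28]
Preorder: [23, 6, 21, 28]
Algorithm: preorder visits root first, so consume preorder in order;
for each root, split the current inorder slice at that value into
left-subtree inorder and right-subtree inorder, then recurse.
Recursive splits:
  root=23; inorder splits into left=[6, 21], right=[28]
  root=6; inorder splits into left=[], right=[21]
  root=21; inorder splits into left=[], right=[]
  root=28; inorder splits into left=[], right=[]
Reconstructed level-order: [23, 6, 28, 21]


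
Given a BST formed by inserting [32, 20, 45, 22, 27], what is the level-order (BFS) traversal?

Tree insertion order: [32, 20, 45, 22, 27]
Tree (level-order array): [32, 20, 45, None, 22, None, None, None, 27]
BFS from the root, enqueuing left then right child of each popped node:
  queue [32] -> pop 32, enqueue [20, 45], visited so far: [32]
  queue [20, 45] -> pop 20, enqueue [22], visited so far: [32, 20]
  queue [45, 22] -> pop 45, enqueue [none], visited so far: [32, 20, 45]
  queue [22] -> pop 22, enqueue [27], visited so far: [32, 20, 45, 22]
  queue [27] -> pop 27, enqueue [none], visited so far: [32, 20, 45, 22, 27]
Result: [32, 20, 45, 22, 27]


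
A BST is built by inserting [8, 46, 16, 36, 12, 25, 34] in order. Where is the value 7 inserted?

Starting tree (level order): [8, None, 46, 16, None, 12, 36, None, None, 25, None, None, 34]
Insertion path: 8
Result: insert 7 as left child of 8
Final tree (level order): [8, 7, 46, None, None, 16, None, 12, 36, None, None, 25, None, None, 34]


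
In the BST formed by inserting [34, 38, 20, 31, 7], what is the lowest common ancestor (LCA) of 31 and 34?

Tree insertion order: [34, 38, 20, 31, 7]
Tree (level-order array): [34, 20, 38, 7, 31]
In a BST, the LCA of p=31, q=34 is the first node v on the
root-to-leaf path with p <= v <= q (go left if both < v, right if both > v).
Walk from root:
  at 34: 31 <= 34 <= 34, this is the LCA
LCA = 34


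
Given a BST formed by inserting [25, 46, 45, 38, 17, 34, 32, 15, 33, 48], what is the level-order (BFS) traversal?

Tree insertion order: [25, 46, 45, 38, 17, 34, 32, 15, 33, 48]
Tree (level-order array): [25, 17, 46, 15, None, 45, 48, None, None, 38, None, None, None, 34, None, 32, None, None, 33]
BFS from the root, enqueuing left then right child of each popped node:
  queue [25] -> pop 25, enqueue [17, 46], visited so far: [25]
  queue [17, 46] -> pop 17, enqueue [15], visited so far: [25, 17]
  queue [46, 15] -> pop 46, enqueue [45, 48], visited so far: [25, 17, 46]
  queue [15, 45, 48] -> pop 15, enqueue [none], visited so far: [25, 17, 46, 15]
  queue [45, 48] -> pop 45, enqueue [38], visited so far: [25, 17, 46, 15, 45]
  queue [48, 38] -> pop 48, enqueue [none], visited so far: [25, 17, 46, 15, 45, 48]
  queue [38] -> pop 38, enqueue [34], visited so far: [25, 17, 46, 15, 45, 48, 38]
  queue [34] -> pop 34, enqueue [32], visited so far: [25, 17, 46, 15, 45, 48, 38, 34]
  queue [32] -> pop 32, enqueue [33], visited so far: [25, 17, 46, 15, 45, 48, 38, 34, 32]
  queue [33] -> pop 33, enqueue [none], visited so far: [25, 17, 46, 15, 45, 48, 38, 34, 32, 33]
Result: [25, 17, 46, 15, 45, 48, 38, 34, 32, 33]


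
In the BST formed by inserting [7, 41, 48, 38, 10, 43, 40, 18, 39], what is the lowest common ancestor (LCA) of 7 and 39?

Tree insertion order: [7, 41, 48, 38, 10, 43, 40, 18, 39]
Tree (level-order array): [7, None, 41, 38, 48, 10, 40, 43, None, None, 18, 39]
In a BST, the LCA of p=7, q=39 is the first node v on the
root-to-leaf path with p <= v <= q (go left if both < v, right if both > v).
Walk from root:
  at 7: 7 <= 7 <= 39, this is the LCA
LCA = 7


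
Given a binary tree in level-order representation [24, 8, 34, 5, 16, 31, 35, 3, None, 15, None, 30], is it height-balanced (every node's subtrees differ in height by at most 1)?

Tree (level-order array): [24, 8, 34, 5, 16, 31, 35, 3, None, 15, None, 30]
Definition: a tree is height-balanced if, at every node, |h(left) - h(right)| <= 1 (empty subtree has height -1).
Bottom-up per-node check:
  node 3: h_left=-1, h_right=-1, diff=0 [OK], height=0
  node 5: h_left=0, h_right=-1, diff=1 [OK], height=1
  node 15: h_left=-1, h_right=-1, diff=0 [OK], height=0
  node 16: h_left=0, h_right=-1, diff=1 [OK], height=1
  node 8: h_left=1, h_right=1, diff=0 [OK], height=2
  node 30: h_left=-1, h_right=-1, diff=0 [OK], height=0
  node 31: h_left=0, h_right=-1, diff=1 [OK], height=1
  node 35: h_left=-1, h_right=-1, diff=0 [OK], height=0
  node 34: h_left=1, h_right=0, diff=1 [OK], height=2
  node 24: h_left=2, h_right=2, diff=0 [OK], height=3
All nodes satisfy the balance condition.
Result: Balanced


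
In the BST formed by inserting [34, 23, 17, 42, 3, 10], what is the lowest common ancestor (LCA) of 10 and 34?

Tree insertion order: [34, 23, 17, 42, 3, 10]
Tree (level-order array): [34, 23, 42, 17, None, None, None, 3, None, None, 10]
In a BST, the LCA of p=10, q=34 is the first node v on the
root-to-leaf path with p <= v <= q (go left if both < v, right if both > v).
Walk from root:
  at 34: 10 <= 34 <= 34, this is the LCA
LCA = 34


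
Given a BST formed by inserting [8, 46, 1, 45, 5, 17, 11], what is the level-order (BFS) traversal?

Tree insertion order: [8, 46, 1, 45, 5, 17, 11]
Tree (level-order array): [8, 1, 46, None, 5, 45, None, None, None, 17, None, 11]
BFS from the root, enqueuing left then right child of each popped node:
  queue [8] -> pop 8, enqueue [1, 46], visited so far: [8]
  queue [1, 46] -> pop 1, enqueue [5], visited so far: [8, 1]
  queue [46, 5] -> pop 46, enqueue [45], visited so far: [8, 1, 46]
  queue [5, 45] -> pop 5, enqueue [none], visited so far: [8, 1, 46, 5]
  queue [45] -> pop 45, enqueue [17], visited so far: [8, 1, 46, 5, 45]
  queue [17] -> pop 17, enqueue [11], visited so far: [8, 1, 46, 5, 45, 17]
  queue [11] -> pop 11, enqueue [none], visited so far: [8, 1, 46, 5, 45, 17, 11]
Result: [8, 1, 46, 5, 45, 17, 11]


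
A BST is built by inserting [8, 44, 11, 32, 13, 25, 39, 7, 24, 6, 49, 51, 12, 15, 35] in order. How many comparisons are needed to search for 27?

Search path for 27: 8 -> 44 -> 11 -> 32 -> 13 -> 25
Found: False
Comparisons: 6


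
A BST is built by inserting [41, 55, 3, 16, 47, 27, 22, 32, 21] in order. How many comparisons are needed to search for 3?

Search path for 3: 41 -> 3
Found: True
Comparisons: 2


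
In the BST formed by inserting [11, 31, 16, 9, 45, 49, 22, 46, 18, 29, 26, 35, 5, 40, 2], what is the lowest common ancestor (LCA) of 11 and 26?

Tree insertion order: [11, 31, 16, 9, 45, 49, 22, 46, 18, 29, 26, 35, 5, 40, 2]
Tree (level-order array): [11, 9, 31, 5, None, 16, 45, 2, None, None, 22, 35, 49, None, None, 18, 29, None, 40, 46, None, None, None, 26]
In a BST, the LCA of p=11, q=26 is the first node v on the
root-to-leaf path with p <= v <= q (go left if both < v, right if both > v).
Walk from root:
  at 11: 11 <= 11 <= 26, this is the LCA
LCA = 11


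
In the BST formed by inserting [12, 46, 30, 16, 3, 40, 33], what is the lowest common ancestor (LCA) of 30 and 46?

Tree insertion order: [12, 46, 30, 16, 3, 40, 33]
Tree (level-order array): [12, 3, 46, None, None, 30, None, 16, 40, None, None, 33]
In a BST, the LCA of p=30, q=46 is the first node v on the
root-to-leaf path with p <= v <= q (go left if both < v, right if both > v).
Walk from root:
  at 12: both 30 and 46 > 12, go right
  at 46: 30 <= 46 <= 46, this is the LCA
LCA = 46


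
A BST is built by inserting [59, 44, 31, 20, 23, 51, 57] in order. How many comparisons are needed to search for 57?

Search path for 57: 59 -> 44 -> 51 -> 57
Found: True
Comparisons: 4


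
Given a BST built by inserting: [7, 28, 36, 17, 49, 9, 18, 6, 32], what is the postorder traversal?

Tree insertion order: [7, 28, 36, 17, 49, 9, 18, 6, 32]
Tree (level-order array): [7, 6, 28, None, None, 17, 36, 9, 18, 32, 49]
Postorder traversal: [6, 9, 18, 17, 32, 49, 36, 28, 7]


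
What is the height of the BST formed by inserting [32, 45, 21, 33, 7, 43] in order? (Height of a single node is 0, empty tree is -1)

Insertion order: [32, 45, 21, 33, 7, 43]
Tree (level-order array): [32, 21, 45, 7, None, 33, None, None, None, None, 43]
Compute height bottom-up (empty subtree = -1):
  height(7) = 1 + max(-1, -1) = 0
  height(21) = 1 + max(0, -1) = 1
  height(43) = 1 + max(-1, -1) = 0
  height(33) = 1 + max(-1, 0) = 1
  height(45) = 1 + max(1, -1) = 2
  height(32) = 1 + max(1, 2) = 3
Height = 3


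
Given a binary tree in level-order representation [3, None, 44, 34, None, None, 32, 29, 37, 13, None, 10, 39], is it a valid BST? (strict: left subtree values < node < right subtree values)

Level-order array: [3, None, 44, 34, None, None, 32, 29, 37, 13, None, 10, 39]
Validate using subtree bounds (lo, hi): at each node, require lo < value < hi,
then recurse left with hi=value and right with lo=value.
Preorder trace (stopping at first violation):
  at node 3 with bounds (-inf, +inf): OK
  at node 44 with bounds (3, +inf): OK
  at node 34 with bounds (3, 44): OK
  at node 32 with bounds (34, 44): VIOLATION
Node 32 violates its bound: not (34 < 32 < 44).
Result: Not a valid BST


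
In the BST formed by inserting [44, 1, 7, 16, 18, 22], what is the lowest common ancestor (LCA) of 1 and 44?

Tree insertion order: [44, 1, 7, 16, 18, 22]
Tree (level-order array): [44, 1, None, None, 7, None, 16, None, 18, None, 22]
In a BST, the LCA of p=1, q=44 is the first node v on the
root-to-leaf path with p <= v <= q (go left if both < v, right if both > v).
Walk from root:
  at 44: 1 <= 44 <= 44, this is the LCA
LCA = 44


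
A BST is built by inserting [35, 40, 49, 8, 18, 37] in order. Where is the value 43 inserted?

Starting tree (level order): [35, 8, 40, None, 18, 37, 49]
Insertion path: 35 -> 40 -> 49
Result: insert 43 as left child of 49
Final tree (level order): [35, 8, 40, None, 18, 37, 49, None, None, None, None, 43]


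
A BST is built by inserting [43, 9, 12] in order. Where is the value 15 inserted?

Starting tree (level order): [43, 9, None, None, 12]
Insertion path: 43 -> 9 -> 12
Result: insert 15 as right child of 12
Final tree (level order): [43, 9, None, None, 12, None, 15]


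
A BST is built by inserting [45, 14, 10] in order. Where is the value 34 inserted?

Starting tree (level order): [45, 14, None, 10]
Insertion path: 45 -> 14
Result: insert 34 as right child of 14
Final tree (level order): [45, 14, None, 10, 34]


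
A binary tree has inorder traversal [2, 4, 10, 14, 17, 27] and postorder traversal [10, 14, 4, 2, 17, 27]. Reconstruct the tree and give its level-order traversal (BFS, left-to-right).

Inorder:   [2, 4, 10, 14, 17, 27]
Postorder: [10, 14, 4, 2, 17, 27]
Algorithm: postorder visits root last, so walk postorder right-to-left;
each value is the root of the current inorder slice — split it at that
value, recurse on the right subtree first, then the left.
Recursive splits:
  root=27; inorder splits into left=[2, 4, 10, 14, 17], right=[]
  root=17; inorder splits into left=[2, 4, 10, 14], right=[]
  root=2; inorder splits into left=[], right=[4, 10, 14]
  root=4; inorder splits into left=[], right=[10, 14]
  root=14; inorder splits into left=[10], right=[]
  root=10; inorder splits into left=[], right=[]
Reconstructed level-order: [27, 17, 2, 4, 14, 10]


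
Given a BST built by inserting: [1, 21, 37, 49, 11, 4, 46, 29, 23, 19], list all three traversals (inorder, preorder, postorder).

Tree insertion order: [1, 21, 37, 49, 11, 4, 46, 29, 23, 19]
Tree (level-order array): [1, None, 21, 11, 37, 4, 19, 29, 49, None, None, None, None, 23, None, 46]
Inorder (L, root, R): [1, 4, 11, 19, 21, 23, 29, 37, 46, 49]
Preorder (root, L, R): [1, 21, 11, 4, 19, 37, 29, 23, 49, 46]
Postorder (L, R, root): [4, 19, 11, 23, 29, 46, 49, 37, 21, 1]


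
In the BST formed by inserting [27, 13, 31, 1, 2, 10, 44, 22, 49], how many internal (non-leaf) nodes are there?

Tree built from: [27, 13, 31, 1, 2, 10, 44, 22, 49]
Tree (level-order array): [27, 13, 31, 1, 22, None, 44, None, 2, None, None, None, 49, None, 10]
Rule: An internal node has at least one child.
Per-node child counts:
  node 27: 2 child(ren)
  node 13: 2 child(ren)
  node 1: 1 child(ren)
  node 2: 1 child(ren)
  node 10: 0 child(ren)
  node 22: 0 child(ren)
  node 31: 1 child(ren)
  node 44: 1 child(ren)
  node 49: 0 child(ren)
Matching nodes: [27, 13, 1, 2, 31, 44]
Count of internal (non-leaf) nodes: 6


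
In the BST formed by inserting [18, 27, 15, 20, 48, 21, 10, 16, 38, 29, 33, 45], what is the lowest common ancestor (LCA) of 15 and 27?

Tree insertion order: [18, 27, 15, 20, 48, 21, 10, 16, 38, 29, 33, 45]
Tree (level-order array): [18, 15, 27, 10, 16, 20, 48, None, None, None, None, None, 21, 38, None, None, None, 29, 45, None, 33]
In a BST, the LCA of p=15, q=27 is the first node v on the
root-to-leaf path with p <= v <= q (go left if both < v, right if both > v).
Walk from root:
  at 18: 15 <= 18 <= 27, this is the LCA
LCA = 18


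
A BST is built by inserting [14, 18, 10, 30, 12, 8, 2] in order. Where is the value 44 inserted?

Starting tree (level order): [14, 10, 18, 8, 12, None, 30, 2]
Insertion path: 14 -> 18 -> 30
Result: insert 44 as right child of 30
Final tree (level order): [14, 10, 18, 8, 12, None, 30, 2, None, None, None, None, 44]


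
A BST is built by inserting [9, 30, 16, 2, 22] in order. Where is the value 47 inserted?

Starting tree (level order): [9, 2, 30, None, None, 16, None, None, 22]
Insertion path: 9 -> 30
Result: insert 47 as right child of 30
Final tree (level order): [9, 2, 30, None, None, 16, 47, None, 22]


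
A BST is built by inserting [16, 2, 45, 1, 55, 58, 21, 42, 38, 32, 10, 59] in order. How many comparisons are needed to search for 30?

Search path for 30: 16 -> 45 -> 21 -> 42 -> 38 -> 32
Found: False
Comparisons: 6


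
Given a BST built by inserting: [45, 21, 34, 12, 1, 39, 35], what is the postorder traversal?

Tree insertion order: [45, 21, 34, 12, 1, 39, 35]
Tree (level-order array): [45, 21, None, 12, 34, 1, None, None, 39, None, None, 35]
Postorder traversal: [1, 12, 35, 39, 34, 21, 45]


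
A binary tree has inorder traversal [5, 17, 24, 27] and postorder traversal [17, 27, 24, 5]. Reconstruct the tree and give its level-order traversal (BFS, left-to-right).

Inorder:   [5, 17, 24, 27]
Postorder: [17, 27, 24, 5]
Algorithm: postorder visits root last, so walk postorder right-to-left;
each value is the root of the current inorder slice — split it at that
value, recurse on the right subtree first, then the left.
Recursive splits:
  root=5; inorder splits into left=[], right=[17, 24, 27]
  root=24; inorder splits into left=[17], right=[27]
  root=27; inorder splits into left=[], right=[]
  root=17; inorder splits into left=[], right=[]
Reconstructed level-order: [5, 24, 17, 27]


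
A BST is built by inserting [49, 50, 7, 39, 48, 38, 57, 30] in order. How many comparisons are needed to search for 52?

Search path for 52: 49 -> 50 -> 57
Found: False
Comparisons: 3


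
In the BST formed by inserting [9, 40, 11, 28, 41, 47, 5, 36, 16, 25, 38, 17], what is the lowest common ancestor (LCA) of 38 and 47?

Tree insertion order: [9, 40, 11, 28, 41, 47, 5, 36, 16, 25, 38, 17]
Tree (level-order array): [9, 5, 40, None, None, 11, 41, None, 28, None, 47, 16, 36, None, None, None, 25, None, 38, 17]
In a BST, the LCA of p=38, q=47 is the first node v on the
root-to-leaf path with p <= v <= q (go left if both < v, right if both > v).
Walk from root:
  at 9: both 38 and 47 > 9, go right
  at 40: 38 <= 40 <= 47, this is the LCA
LCA = 40


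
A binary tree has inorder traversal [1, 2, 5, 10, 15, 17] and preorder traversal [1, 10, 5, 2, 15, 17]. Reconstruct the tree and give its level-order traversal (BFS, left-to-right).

Inorder:  [1, 2, 5, 10, 15, 17]
Preorder: [1, 10, 5, 2, 15, 17]
Algorithm: preorder visits root first, so consume preorder in order;
for each root, split the current inorder slice at that value into
left-subtree inorder and right-subtree inorder, then recurse.
Recursive splits:
  root=1; inorder splits into left=[], right=[2, 5, 10, 15, 17]
  root=10; inorder splits into left=[2, 5], right=[15, 17]
  root=5; inorder splits into left=[2], right=[]
  root=2; inorder splits into left=[], right=[]
  root=15; inorder splits into left=[], right=[17]
  root=17; inorder splits into left=[], right=[]
Reconstructed level-order: [1, 10, 5, 15, 2, 17]


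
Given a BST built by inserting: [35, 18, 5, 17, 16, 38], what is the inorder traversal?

Tree insertion order: [35, 18, 5, 17, 16, 38]
Tree (level-order array): [35, 18, 38, 5, None, None, None, None, 17, 16]
Inorder traversal: [5, 16, 17, 18, 35, 38]


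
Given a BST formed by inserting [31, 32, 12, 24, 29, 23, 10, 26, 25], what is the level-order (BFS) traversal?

Tree insertion order: [31, 32, 12, 24, 29, 23, 10, 26, 25]
Tree (level-order array): [31, 12, 32, 10, 24, None, None, None, None, 23, 29, None, None, 26, None, 25]
BFS from the root, enqueuing left then right child of each popped node:
  queue [31] -> pop 31, enqueue [12, 32], visited so far: [31]
  queue [12, 32] -> pop 12, enqueue [10, 24], visited so far: [31, 12]
  queue [32, 10, 24] -> pop 32, enqueue [none], visited so far: [31, 12, 32]
  queue [10, 24] -> pop 10, enqueue [none], visited so far: [31, 12, 32, 10]
  queue [24] -> pop 24, enqueue [23, 29], visited so far: [31, 12, 32, 10, 24]
  queue [23, 29] -> pop 23, enqueue [none], visited so far: [31, 12, 32, 10, 24, 23]
  queue [29] -> pop 29, enqueue [26], visited so far: [31, 12, 32, 10, 24, 23, 29]
  queue [26] -> pop 26, enqueue [25], visited so far: [31, 12, 32, 10, 24, 23, 29, 26]
  queue [25] -> pop 25, enqueue [none], visited so far: [31, 12, 32, 10, 24, 23, 29, 26, 25]
Result: [31, 12, 32, 10, 24, 23, 29, 26, 25]


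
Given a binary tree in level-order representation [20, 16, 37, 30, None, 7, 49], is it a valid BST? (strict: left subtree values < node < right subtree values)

Level-order array: [20, 16, 37, 30, None, 7, 49]
Validate using subtree bounds (lo, hi): at each node, require lo < value < hi,
then recurse left with hi=value and right with lo=value.
Preorder trace (stopping at first violation):
  at node 20 with bounds (-inf, +inf): OK
  at node 16 with bounds (-inf, 20): OK
  at node 30 with bounds (-inf, 16): VIOLATION
Node 30 violates its bound: not (-inf < 30 < 16).
Result: Not a valid BST


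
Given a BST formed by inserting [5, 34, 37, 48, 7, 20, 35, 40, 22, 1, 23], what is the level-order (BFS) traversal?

Tree insertion order: [5, 34, 37, 48, 7, 20, 35, 40, 22, 1, 23]
Tree (level-order array): [5, 1, 34, None, None, 7, 37, None, 20, 35, 48, None, 22, None, None, 40, None, None, 23]
BFS from the root, enqueuing left then right child of each popped node:
  queue [5] -> pop 5, enqueue [1, 34], visited so far: [5]
  queue [1, 34] -> pop 1, enqueue [none], visited so far: [5, 1]
  queue [34] -> pop 34, enqueue [7, 37], visited so far: [5, 1, 34]
  queue [7, 37] -> pop 7, enqueue [20], visited so far: [5, 1, 34, 7]
  queue [37, 20] -> pop 37, enqueue [35, 48], visited so far: [5, 1, 34, 7, 37]
  queue [20, 35, 48] -> pop 20, enqueue [22], visited so far: [5, 1, 34, 7, 37, 20]
  queue [35, 48, 22] -> pop 35, enqueue [none], visited so far: [5, 1, 34, 7, 37, 20, 35]
  queue [48, 22] -> pop 48, enqueue [40], visited so far: [5, 1, 34, 7, 37, 20, 35, 48]
  queue [22, 40] -> pop 22, enqueue [23], visited so far: [5, 1, 34, 7, 37, 20, 35, 48, 22]
  queue [40, 23] -> pop 40, enqueue [none], visited so far: [5, 1, 34, 7, 37, 20, 35, 48, 22, 40]
  queue [23] -> pop 23, enqueue [none], visited so far: [5, 1, 34, 7, 37, 20, 35, 48, 22, 40, 23]
Result: [5, 1, 34, 7, 37, 20, 35, 48, 22, 40, 23]


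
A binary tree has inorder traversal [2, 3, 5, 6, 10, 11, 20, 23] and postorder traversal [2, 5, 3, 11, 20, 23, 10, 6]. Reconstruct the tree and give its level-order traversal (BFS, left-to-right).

Inorder:   [2, 3, 5, 6, 10, 11, 20, 23]
Postorder: [2, 5, 3, 11, 20, 23, 10, 6]
Algorithm: postorder visits root last, so walk postorder right-to-left;
each value is the root of the current inorder slice — split it at that
value, recurse on the right subtree first, then the left.
Recursive splits:
  root=6; inorder splits into left=[2, 3, 5], right=[10, 11, 20, 23]
  root=10; inorder splits into left=[], right=[11, 20, 23]
  root=23; inorder splits into left=[11, 20], right=[]
  root=20; inorder splits into left=[11], right=[]
  root=11; inorder splits into left=[], right=[]
  root=3; inorder splits into left=[2], right=[5]
  root=5; inorder splits into left=[], right=[]
  root=2; inorder splits into left=[], right=[]
Reconstructed level-order: [6, 3, 10, 2, 5, 23, 20, 11]


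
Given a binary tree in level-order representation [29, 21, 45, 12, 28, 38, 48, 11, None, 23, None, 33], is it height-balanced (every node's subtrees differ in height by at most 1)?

Tree (level-order array): [29, 21, 45, 12, 28, 38, 48, 11, None, 23, None, 33]
Definition: a tree is height-balanced if, at every node, |h(left) - h(right)| <= 1 (empty subtree has height -1).
Bottom-up per-node check:
  node 11: h_left=-1, h_right=-1, diff=0 [OK], height=0
  node 12: h_left=0, h_right=-1, diff=1 [OK], height=1
  node 23: h_left=-1, h_right=-1, diff=0 [OK], height=0
  node 28: h_left=0, h_right=-1, diff=1 [OK], height=1
  node 21: h_left=1, h_right=1, diff=0 [OK], height=2
  node 33: h_left=-1, h_right=-1, diff=0 [OK], height=0
  node 38: h_left=0, h_right=-1, diff=1 [OK], height=1
  node 48: h_left=-1, h_right=-1, diff=0 [OK], height=0
  node 45: h_left=1, h_right=0, diff=1 [OK], height=2
  node 29: h_left=2, h_right=2, diff=0 [OK], height=3
All nodes satisfy the balance condition.
Result: Balanced


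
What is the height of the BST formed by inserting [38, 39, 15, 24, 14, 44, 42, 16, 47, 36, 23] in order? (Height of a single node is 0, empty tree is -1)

Insertion order: [38, 39, 15, 24, 14, 44, 42, 16, 47, 36, 23]
Tree (level-order array): [38, 15, 39, 14, 24, None, 44, None, None, 16, 36, 42, 47, None, 23]
Compute height bottom-up (empty subtree = -1):
  height(14) = 1 + max(-1, -1) = 0
  height(23) = 1 + max(-1, -1) = 0
  height(16) = 1 + max(-1, 0) = 1
  height(36) = 1 + max(-1, -1) = 0
  height(24) = 1 + max(1, 0) = 2
  height(15) = 1 + max(0, 2) = 3
  height(42) = 1 + max(-1, -1) = 0
  height(47) = 1 + max(-1, -1) = 0
  height(44) = 1 + max(0, 0) = 1
  height(39) = 1 + max(-1, 1) = 2
  height(38) = 1 + max(3, 2) = 4
Height = 4


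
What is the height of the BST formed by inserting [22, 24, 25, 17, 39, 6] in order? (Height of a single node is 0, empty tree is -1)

Insertion order: [22, 24, 25, 17, 39, 6]
Tree (level-order array): [22, 17, 24, 6, None, None, 25, None, None, None, 39]
Compute height bottom-up (empty subtree = -1):
  height(6) = 1 + max(-1, -1) = 0
  height(17) = 1 + max(0, -1) = 1
  height(39) = 1 + max(-1, -1) = 0
  height(25) = 1 + max(-1, 0) = 1
  height(24) = 1 + max(-1, 1) = 2
  height(22) = 1 + max(1, 2) = 3
Height = 3


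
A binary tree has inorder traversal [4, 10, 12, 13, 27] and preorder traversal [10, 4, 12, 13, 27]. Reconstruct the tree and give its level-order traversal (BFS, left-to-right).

Inorder:  [4, 10, 12, 13, 27]
Preorder: [10, 4, 12, 13, 27]
Algorithm: preorder visits root first, so consume preorder in order;
for each root, split the current inorder slice at that value into
left-subtree inorder and right-subtree inorder, then recurse.
Recursive splits:
  root=10; inorder splits into left=[4], right=[12, 13, 27]
  root=4; inorder splits into left=[], right=[]
  root=12; inorder splits into left=[], right=[13, 27]
  root=13; inorder splits into left=[], right=[27]
  root=27; inorder splits into left=[], right=[]
Reconstructed level-order: [10, 4, 12, 13, 27]


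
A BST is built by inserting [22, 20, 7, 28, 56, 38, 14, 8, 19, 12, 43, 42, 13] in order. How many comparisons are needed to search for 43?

Search path for 43: 22 -> 28 -> 56 -> 38 -> 43
Found: True
Comparisons: 5


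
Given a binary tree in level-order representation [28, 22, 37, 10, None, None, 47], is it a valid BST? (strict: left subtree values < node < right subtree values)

Level-order array: [28, 22, 37, 10, None, None, 47]
Validate using subtree bounds (lo, hi): at each node, require lo < value < hi,
then recurse left with hi=value and right with lo=value.
Preorder trace (stopping at first violation):
  at node 28 with bounds (-inf, +inf): OK
  at node 22 with bounds (-inf, 28): OK
  at node 10 with bounds (-inf, 22): OK
  at node 37 with bounds (28, +inf): OK
  at node 47 with bounds (37, +inf): OK
No violation found at any node.
Result: Valid BST


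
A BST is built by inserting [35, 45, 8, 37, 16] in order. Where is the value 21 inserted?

Starting tree (level order): [35, 8, 45, None, 16, 37]
Insertion path: 35 -> 8 -> 16
Result: insert 21 as right child of 16
Final tree (level order): [35, 8, 45, None, 16, 37, None, None, 21]


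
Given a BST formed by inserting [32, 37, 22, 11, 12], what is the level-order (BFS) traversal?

Tree insertion order: [32, 37, 22, 11, 12]
Tree (level-order array): [32, 22, 37, 11, None, None, None, None, 12]
BFS from the root, enqueuing left then right child of each popped node:
  queue [32] -> pop 32, enqueue [22, 37], visited so far: [32]
  queue [22, 37] -> pop 22, enqueue [11], visited so far: [32, 22]
  queue [37, 11] -> pop 37, enqueue [none], visited so far: [32, 22, 37]
  queue [11] -> pop 11, enqueue [12], visited so far: [32, 22, 37, 11]
  queue [12] -> pop 12, enqueue [none], visited so far: [32, 22, 37, 11, 12]
Result: [32, 22, 37, 11, 12]


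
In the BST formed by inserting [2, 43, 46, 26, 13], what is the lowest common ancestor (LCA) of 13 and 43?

Tree insertion order: [2, 43, 46, 26, 13]
Tree (level-order array): [2, None, 43, 26, 46, 13]
In a BST, the LCA of p=13, q=43 is the first node v on the
root-to-leaf path with p <= v <= q (go left if both < v, right if both > v).
Walk from root:
  at 2: both 13 and 43 > 2, go right
  at 43: 13 <= 43 <= 43, this is the LCA
LCA = 43


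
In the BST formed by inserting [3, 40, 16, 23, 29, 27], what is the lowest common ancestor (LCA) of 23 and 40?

Tree insertion order: [3, 40, 16, 23, 29, 27]
Tree (level-order array): [3, None, 40, 16, None, None, 23, None, 29, 27]
In a BST, the LCA of p=23, q=40 is the first node v on the
root-to-leaf path with p <= v <= q (go left if both < v, right if both > v).
Walk from root:
  at 3: both 23 and 40 > 3, go right
  at 40: 23 <= 40 <= 40, this is the LCA
LCA = 40


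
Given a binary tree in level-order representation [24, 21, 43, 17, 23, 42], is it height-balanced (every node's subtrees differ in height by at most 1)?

Tree (level-order array): [24, 21, 43, 17, 23, 42]
Definition: a tree is height-balanced if, at every node, |h(left) - h(right)| <= 1 (empty subtree has height -1).
Bottom-up per-node check:
  node 17: h_left=-1, h_right=-1, diff=0 [OK], height=0
  node 23: h_left=-1, h_right=-1, diff=0 [OK], height=0
  node 21: h_left=0, h_right=0, diff=0 [OK], height=1
  node 42: h_left=-1, h_right=-1, diff=0 [OK], height=0
  node 43: h_left=0, h_right=-1, diff=1 [OK], height=1
  node 24: h_left=1, h_right=1, diff=0 [OK], height=2
All nodes satisfy the balance condition.
Result: Balanced


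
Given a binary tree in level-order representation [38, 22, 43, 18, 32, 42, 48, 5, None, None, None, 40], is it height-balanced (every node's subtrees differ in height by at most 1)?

Tree (level-order array): [38, 22, 43, 18, 32, 42, 48, 5, None, None, None, 40]
Definition: a tree is height-balanced if, at every node, |h(left) - h(right)| <= 1 (empty subtree has height -1).
Bottom-up per-node check:
  node 5: h_left=-1, h_right=-1, diff=0 [OK], height=0
  node 18: h_left=0, h_right=-1, diff=1 [OK], height=1
  node 32: h_left=-1, h_right=-1, diff=0 [OK], height=0
  node 22: h_left=1, h_right=0, diff=1 [OK], height=2
  node 40: h_left=-1, h_right=-1, diff=0 [OK], height=0
  node 42: h_left=0, h_right=-1, diff=1 [OK], height=1
  node 48: h_left=-1, h_right=-1, diff=0 [OK], height=0
  node 43: h_left=1, h_right=0, diff=1 [OK], height=2
  node 38: h_left=2, h_right=2, diff=0 [OK], height=3
All nodes satisfy the balance condition.
Result: Balanced


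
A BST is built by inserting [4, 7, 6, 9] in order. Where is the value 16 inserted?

Starting tree (level order): [4, None, 7, 6, 9]
Insertion path: 4 -> 7 -> 9
Result: insert 16 as right child of 9
Final tree (level order): [4, None, 7, 6, 9, None, None, None, 16]


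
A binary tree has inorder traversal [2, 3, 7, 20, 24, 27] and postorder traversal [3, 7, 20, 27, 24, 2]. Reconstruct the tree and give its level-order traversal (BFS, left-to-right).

Inorder:   [2, 3, 7, 20, 24, 27]
Postorder: [3, 7, 20, 27, 24, 2]
Algorithm: postorder visits root last, so walk postorder right-to-left;
each value is the root of the current inorder slice — split it at that
value, recurse on the right subtree first, then the left.
Recursive splits:
  root=2; inorder splits into left=[], right=[3, 7, 20, 24, 27]
  root=24; inorder splits into left=[3, 7, 20], right=[27]
  root=27; inorder splits into left=[], right=[]
  root=20; inorder splits into left=[3, 7], right=[]
  root=7; inorder splits into left=[3], right=[]
  root=3; inorder splits into left=[], right=[]
Reconstructed level-order: [2, 24, 20, 27, 7, 3]


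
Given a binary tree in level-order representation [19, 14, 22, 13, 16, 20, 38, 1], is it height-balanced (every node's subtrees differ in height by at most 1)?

Tree (level-order array): [19, 14, 22, 13, 16, 20, 38, 1]
Definition: a tree is height-balanced if, at every node, |h(left) - h(right)| <= 1 (empty subtree has height -1).
Bottom-up per-node check:
  node 1: h_left=-1, h_right=-1, diff=0 [OK], height=0
  node 13: h_left=0, h_right=-1, diff=1 [OK], height=1
  node 16: h_left=-1, h_right=-1, diff=0 [OK], height=0
  node 14: h_left=1, h_right=0, diff=1 [OK], height=2
  node 20: h_left=-1, h_right=-1, diff=0 [OK], height=0
  node 38: h_left=-1, h_right=-1, diff=0 [OK], height=0
  node 22: h_left=0, h_right=0, diff=0 [OK], height=1
  node 19: h_left=2, h_right=1, diff=1 [OK], height=3
All nodes satisfy the balance condition.
Result: Balanced


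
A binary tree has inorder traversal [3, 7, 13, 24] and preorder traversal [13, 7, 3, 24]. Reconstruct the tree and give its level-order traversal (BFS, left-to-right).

Inorder:  [3, 7, 13, 24]
Preorder: [13, 7, 3, 24]
Algorithm: preorder visits root first, so consume preorder in order;
for each root, split the current inorder slice at that value into
left-subtree inorder and right-subtree inorder, then recurse.
Recursive splits:
  root=13; inorder splits into left=[3, 7], right=[24]
  root=7; inorder splits into left=[3], right=[]
  root=3; inorder splits into left=[], right=[]
  root=24; inorder splits into left=[], right=[]
Reconstructed level-order: [13, 7, 24, 3]


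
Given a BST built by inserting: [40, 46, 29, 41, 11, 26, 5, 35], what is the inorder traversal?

Tree insertion order: [40, 46, 29, 41, 11, 26, 5, 35]
Tree (level-order array): [40, 29, 46, 11, 35, 41, None, 5, 26]
Inorder traversal: [5, 11, 26, 29, 35, 40, 41, 46]


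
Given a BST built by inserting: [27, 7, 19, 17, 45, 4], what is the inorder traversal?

Tree insertion order: [27, 7, 19, 17, 45, 4]
Tree (level-order array): [27, 7, 45, 4, 19, None, None, None, None, 17]
Inorder traversal: [4, 7, 17, 19, 27, 45]


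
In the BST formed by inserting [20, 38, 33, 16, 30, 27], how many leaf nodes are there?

Tree built from: [20, 38, 33, 16, 30, 27]
Tree (level-order array): [20, 16, 38, None, None, 33, None, 30, None, 27]
Rule: A leaf has 0 children.
Per-node child counts:
  node 20: 2 child(ren)
  node 16: 0 child(ren)
  node 38: 1 child(ren)
  node 33: 1 child(ren)
  node 30: 1 child(ren)
  node 27: 0 child(ren)
Matching nodes: [16, 27]
Count of leaf nodes: 2


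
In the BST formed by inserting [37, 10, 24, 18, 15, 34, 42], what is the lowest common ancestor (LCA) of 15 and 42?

Tree insertion order: [37, 10, 24, 18, 15, 34, 42]
Tree (level-order array): [37, 10, 42, None, 24, None, None, 18, 34, 15]
In a BST, the LCA of p=15, q=42 is the first node v on the
root-to-leaf path with p <= v <= q (go left if both < v, right if both > v).
Walk from root:
  at 37: 15 <= 37 <= 42, this is the LCA
LCA = 37


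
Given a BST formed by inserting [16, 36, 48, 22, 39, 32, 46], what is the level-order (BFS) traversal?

Tree insertion order: [16, 36, 48, 22, 39, 32, 46]
Tree (level-order array): [16, None, 36, 22, 48, None, 32, 39, None, None, None, None, 46]
BFS from the root, enqueuing left then right child of each popped node:
  queue [16] -> pop 16, enqueue [36], visited so far: [16]
  queue [36] -> pop 36, enqueue [22, 48], visited so far: [16, 36]
  queue [22, 48] -> pop 22, enqueue [32], visited so far: [16, 36, 22]
  queue [48, 32] -> pop 48, enqueue [39], visited so far: [16, 36, 22, 48]
  queue [32, 39] -> pop 32, enqueue [none], visited so far: [16, 36, 22, 48, 32]
  queue [39] -> pop 39, enqueue [46], visited so far: [16, 36, 22, 48, 32, 39]
  queue [46] -> pop 46, enqueue [none], visited so far: [16, 36, 22, 48, 32, 39, 46]
Result: [16, 36, 22, 48, 32, 39, 46]


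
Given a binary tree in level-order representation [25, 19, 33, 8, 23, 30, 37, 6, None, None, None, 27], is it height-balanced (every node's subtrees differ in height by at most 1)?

Tree (level-order array): [25, 19, 33, 8, 23, 30, 37, 6, None, None, None, 27]
Definition: a tree is height-balanced if, at every node, |h(left) - h(right)| <= 1 (empty subtree has height -1).
Bottom-up per-node check:
  node 6: h_left=-1, h_right=-1, diff=0 [OK], height=0
  node 8: h_left=0, h_right=-1, diff=1 [OK], height=1
  node 23: h_left=-1, h_right=-1, diff=0 [OK], height=0
  node 19: h_left=1, h_right=0, diff=1 [OK], height=2
  node 27: h_left=-1, h_right=-1, diff=0 [OK], height=0
  node 30: h_left=0, h_right=-1, diff=1 [OK], height=1
  node 37: h_left=-1, h_right=-1, diff=0 [OK], height=0
  node 33: h_left=1, h_right=0, diff=1 [OK], height=2
  node 25: h_left=2, h_right=2, diff=0 [OK], height=3
All nodes satisfy the balance condition.
Result: Balanced


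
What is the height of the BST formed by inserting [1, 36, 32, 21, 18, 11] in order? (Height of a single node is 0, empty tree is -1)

Insertion order: [1, 36, 32, 21, 18, 11]
Tree (level-order array): [1, None, 36, 32, None, 21, None, 18, None, 11]
Compute height bottom-up (empty subtree = -1):
  height(11) = 1 + max(-1, -1) = 0
  height(18) = 1 + max(0, -1) = 1
  height(21) = 1 + max(1, -1) = 2
  height(32) = 1 + max(2, -1) = 3
  height(36) = 1 + max(3, -1) = 4
  height(1) = 1 + max(-1, 4) = 5
Height = 5


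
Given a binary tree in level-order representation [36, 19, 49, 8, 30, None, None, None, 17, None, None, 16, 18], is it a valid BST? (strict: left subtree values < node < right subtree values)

Level-order array: [36, 19, 49, 8, 30, None, None, None, 17, None, None, 16, 18]
Validate using subtree bounds (lo, hi): at each node, require lo < value < hi,
then recurse left with hi=value and right with lo=value.
Preorder trace (stopping at first violation):
  at node 36 with bounds (-inf, +inf): OK
  at node 19 with bounds (-inf, 36): OK
  at node 8 with bounds (-inf, 19): OK
  at node 17 with bounds (8, 19): OK
  at node 16 with bounds (8, 17): OK
  at node 18 with bounds (17, 19): OK
  at node 30 with bounds (19, 36): OK
  at node 49 with bounds (36, +inf): OK
No violation found at any node.
Result: Valid BST


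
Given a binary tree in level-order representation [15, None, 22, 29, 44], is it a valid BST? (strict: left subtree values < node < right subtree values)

Level-order array: [15, None, 22, 29, 44]
Validate using subtree bounds (lo, hi): at each node, require lo < value < hi,
then recurse left with hi=value and right with lo=value.
Preorder trace (stopping at first violation):
  at node 15 with bounds (-inf, +inf): OK
  at node 22 with bounds (15, +inf): OK
  at node 29 with bounds (15, 22): VIOLATION
Node 29 violates its bound: not (15 < 29 < 22).
Result: Not a valid BST


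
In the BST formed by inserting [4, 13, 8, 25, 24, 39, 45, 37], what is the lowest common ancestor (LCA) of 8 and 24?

Tree insertion order: [4, 13, 8, 25, 24, 39, 45, 37]
Tree (level-order array): [4, None, 13, 8, 25, None, None, 24, 39, None, None, 37, 45]
In a BST, the LCA of p=8, q=24 is the first node v on the
root-to-leaf path with p <= v <= q (go left if both < v, right if both > v).
Walk from root:
  at 4: both 8 and 24 > 4, go right
  at 13: 8 <= 13 <= 24, this is the LCA
LCA = 13


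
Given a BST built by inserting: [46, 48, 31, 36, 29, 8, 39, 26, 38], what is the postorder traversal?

Tree insertion order: [46, 48, 31, 36, 29, 8, 39, 26, 38]
Tree (level-order array): [46, 31, 48, 29, 36, None, None, 8, None, None, 39, None, 26, 38]
Postorder traversal: [26, 8, 29, 38, 39, 36, 31, 48, 46]


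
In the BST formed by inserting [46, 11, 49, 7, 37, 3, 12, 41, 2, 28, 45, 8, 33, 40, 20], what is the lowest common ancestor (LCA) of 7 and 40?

Tree insertion order: [46, 11, 49, 7, 37, 3, 12, 41, 2, 28, 45, 8, 33, 40, 20]
Tree (level-order array): [46, 11, 49, 7, 37, None, None, 3, 8, 12, 41, 2, None, None, None, None, 28, 40, 45, None, None, 20, 33]
In a BST, the LCA of p=7, q=40 is the first node v on the
root-to-leaf path with p <= v <= q (go left if both < v, right if both > v).
Walk from root:
  at 46: both 7 and 40 < 46, go left
  at 11: 7 <= 11 <= 40, this is the LCA
LCA = 11


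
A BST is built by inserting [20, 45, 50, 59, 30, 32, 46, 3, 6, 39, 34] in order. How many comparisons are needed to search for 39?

Search path for 39: 20 -> 45 -> 30 -> 32 -> 39
Found: True
Comparisons: 5


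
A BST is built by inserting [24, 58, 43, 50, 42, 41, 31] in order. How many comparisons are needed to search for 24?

Search path for 24: 24
Found: True
Comparisons: 1


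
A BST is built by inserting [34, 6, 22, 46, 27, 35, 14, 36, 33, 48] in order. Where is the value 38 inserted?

Starting tree (level order): [34, 6, 46, None, 22, 35, 48, 14, 27, None, 36, None, None, None, None, None, 33]
Insertion path: 34 -> 46 -> 35 -> 36
Result: insert 38 as right child of 36
Final tree (level order): [34, 6, 46, None, 22, 35, 48, 14, 27, None, 36, None, None, None, None, None, 33, None, 38]


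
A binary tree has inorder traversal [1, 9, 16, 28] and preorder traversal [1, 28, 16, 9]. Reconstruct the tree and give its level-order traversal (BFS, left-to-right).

Inorder:  [1, 9, 16, 28]
Preorder: [1, 28, 16, 9]
Algorithm: preorder visits root first, so consume preorder in order;
for each root, split the current inorder slice at that value into
left-subtree inorder and right-subtree inorder, then recurse.
Recursive splits:
  root=1; inorder splits into left=[], right=[9, 16, 28]
  root=28; inorder splits into left=[9, 16], right=[]
  root=16; inorder splits into left=[9], right=[]
  root=9; inorder splits into left=[], right=[]
Reconstructed level-order: [1, 28, 16, 9]


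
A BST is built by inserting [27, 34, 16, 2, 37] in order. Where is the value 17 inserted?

Starting tree (level order): [27, 16, 34, 2, None, None, 37]
Insertion path: 27 -> 16
Result: insert 17 as right child of 16
Final tree (level order): [27, 16, 34, 2, 17, None, 37]


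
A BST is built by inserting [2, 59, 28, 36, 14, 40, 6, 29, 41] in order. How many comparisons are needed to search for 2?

Search path for 2: 2
Found: True
Comparisons: 1


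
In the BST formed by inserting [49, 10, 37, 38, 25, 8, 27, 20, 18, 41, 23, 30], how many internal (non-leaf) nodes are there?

Tree built from: [49, 10, 37, 38, 25, 8, 27, 20, 18, 41, 23, 30]
Tree (level-order array): [49, 10, None, 8, 37, None, None, 25, 38, 20, 27, None, 41, 18, 23, None, 30]
Rule: An internal node has at least one child.
Per-node child counts:
  node 49: 1 child(ren)
  node 10: 2 child(ren)
  node 8: 0 child(ren)
  node 37: 2 child(ren)
  node 25: 2 child(ren)
  node 20: 2 child(ren)
  node 18: 0 child(ren)
  node 23: 0 child(ren)
  node 27: 1 child(ren)
  node 30: 0 child(ren)
  node 38: 1 child(ren)
  node 41: 0 child(ren)
Matching nodes: [49, 10, 37, 25, 20, 27, 38]
Count of internal (non-leaf) nodes: 7
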